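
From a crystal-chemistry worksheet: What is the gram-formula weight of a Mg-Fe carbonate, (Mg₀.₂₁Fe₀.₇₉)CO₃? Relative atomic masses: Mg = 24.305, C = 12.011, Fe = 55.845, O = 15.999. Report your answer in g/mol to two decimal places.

M = 0.21·24.305 + 0.79·55.845 + 1·12.011 + 3·15.999

109.23 g/mol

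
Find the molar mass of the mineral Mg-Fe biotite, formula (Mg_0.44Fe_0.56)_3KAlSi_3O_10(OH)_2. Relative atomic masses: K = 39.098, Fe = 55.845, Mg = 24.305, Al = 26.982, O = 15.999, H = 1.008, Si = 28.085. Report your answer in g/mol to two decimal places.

The formula mass is the sum 1.32·24.305 + 1.68·55.845 + 1·39.098 + 1·26.982 + 3·28.085 + 12·15.999 + 2·1.008.

470.24 g/mol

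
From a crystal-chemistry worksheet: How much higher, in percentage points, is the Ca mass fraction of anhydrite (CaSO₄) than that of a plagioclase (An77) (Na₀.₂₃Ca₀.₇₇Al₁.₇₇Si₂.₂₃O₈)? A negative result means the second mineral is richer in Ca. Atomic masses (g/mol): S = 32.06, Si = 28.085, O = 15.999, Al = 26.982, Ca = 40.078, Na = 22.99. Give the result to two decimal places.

18.20 percentage points

Ca in CaSO₄: molar mass 136.134 g/mol; 1×40.078 = 40.078 g → 29.44 wt%.
Ca in Na₀.₂₃Ca₀.₇₇Al₁.₇₇Si₂.₂₃O₈: molar mass 274.527 g/mol; 0.77×40.078 = 30.860 g → 11.24 wt%.
Difference = 29.44 − 11.24 = 18.20 percentage points.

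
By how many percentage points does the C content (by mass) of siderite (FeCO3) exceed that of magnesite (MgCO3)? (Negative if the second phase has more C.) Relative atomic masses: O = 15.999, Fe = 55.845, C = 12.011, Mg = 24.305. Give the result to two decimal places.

-3.88 percentage points

C in FeCO3: molar mass 115.853 g/mol; 1×12.011 = 12.011 g → 10.37 wt%.
C in MgCO3: molar mass 84.313 g/mol; 1×12.011 = 12.011 g → 14.25 wt%.
Difference = 10.37 − 14.25 = -3.88 percentage points.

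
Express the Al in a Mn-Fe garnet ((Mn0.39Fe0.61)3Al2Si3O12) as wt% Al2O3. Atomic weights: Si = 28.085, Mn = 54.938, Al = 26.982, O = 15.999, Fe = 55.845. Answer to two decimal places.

20.53 wt%

Molar mass of (Mn0.39Fe0.61)3Al2Si3O12 = 1.17*54.938 + 1.83*55.845 + 2*26.982 + 3*28.085 + 12*15.999 = 496.681 g/mol.
Each formula unit contains 2 Al, equivalent to 2/2 = 1.0000 mol Al2O3.
M(Al2O3) = 2×26.982 + 3×15.999 = 101.961 g/mol.
Mass of Al2O3 per formula unit = 1.0000 × 101.961 = 101.961 g.
Al2O3 wt% = 101.961 / 496.681 × 100 = 20.53%.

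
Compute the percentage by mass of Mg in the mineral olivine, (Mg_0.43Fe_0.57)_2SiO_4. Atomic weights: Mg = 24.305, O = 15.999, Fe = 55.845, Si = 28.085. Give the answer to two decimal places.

11.83 weight percent

Molar mass of (Mg_0.43Fe_0.57)_2SiO_4: 0.86*24.305 + 1.14*55.845 + 1*28.085 + 4*15.999 = 176.647 g/mol.
Mass of Mg per formula unit: 0.86 × 24.305 = 20.902 g.
Weight fraction Mg = 20.902 / 176.647 = 0.1183.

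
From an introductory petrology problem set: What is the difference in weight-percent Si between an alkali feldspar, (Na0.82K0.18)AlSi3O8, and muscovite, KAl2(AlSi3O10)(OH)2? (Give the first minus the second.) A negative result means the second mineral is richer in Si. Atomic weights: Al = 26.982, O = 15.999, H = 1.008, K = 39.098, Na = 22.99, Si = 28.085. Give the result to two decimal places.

10.63 percentage points

M((Na0.82K0.18)AlSi3O8) = 265.118 g/mol, so wt% Si = 84.255/265.118 × 100 = 31.78%.
M(KAl2(AlSi3O10)(OH)2) = 398.303 g/mol, so wt% Si = 84.255/398.303 × 100 = 21.15%.
31.78 − 21.15 = 10.63 pp.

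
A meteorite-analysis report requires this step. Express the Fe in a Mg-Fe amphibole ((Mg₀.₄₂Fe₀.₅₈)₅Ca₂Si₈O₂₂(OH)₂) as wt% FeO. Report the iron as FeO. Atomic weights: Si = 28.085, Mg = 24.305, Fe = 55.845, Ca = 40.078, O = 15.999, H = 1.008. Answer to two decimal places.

23.05 wt%

Molar mass of (Mg₀.₄₂Fe₀.₅₈)₅Ca₂Si₈O₂₂(OH)₂ = 2.10*24.305 + 2.90*55.845 + 2*40.078 + 8*28.085 + 24*15.999 + 2*1.008 = 903.819 g/mol.
Each formula unit contains 2.90 Fe, equivalent to 2.90/1 = 2.9000 mol FeO.
M(FeO) = 1×55.845 + 1×15.999 = 71.844 g/mol.
Mass of FeO per formula unit = 2.9000 × 71.844 = 208.348 g.
FeO wt% = 208.348 / 903.819 × 100 = 23.05%.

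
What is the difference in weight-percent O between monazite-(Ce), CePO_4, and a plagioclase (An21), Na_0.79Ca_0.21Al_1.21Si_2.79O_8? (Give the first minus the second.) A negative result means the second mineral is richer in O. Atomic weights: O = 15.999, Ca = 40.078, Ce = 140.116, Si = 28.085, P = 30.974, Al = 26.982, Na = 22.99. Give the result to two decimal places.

M(CePO_4) = 235.086 g/mol, so wt% O = 63.996/235.086 × 100 = 27.22%.
M(Na_0.79Ca_0.21Al_1.21Si_2.79O_8) = 265.576 g/mol, so wt% O = 127.992/265.576 × 100 = 48.19%.
27.22 − 48.19 = -20.97 pp.

-20.97 percentage points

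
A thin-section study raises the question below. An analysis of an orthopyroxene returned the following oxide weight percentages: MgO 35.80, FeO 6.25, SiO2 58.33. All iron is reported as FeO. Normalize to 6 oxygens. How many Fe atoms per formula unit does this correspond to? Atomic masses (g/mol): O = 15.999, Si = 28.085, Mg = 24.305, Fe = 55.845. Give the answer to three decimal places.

MgO (M=40.304): mol = 0.88825; Mg = 0.88825, O = 0.88825.
FeO (M=71.844): mol = 0.08699; Fe = 0.08699, O = 0.08699.
SiO2 (M=60.083): mol = 0.97082; Si = 0.97082, O = 1.94164.
ΣO = 2.91688; factor = 6/ΣO = 2.05699.
Fe apfu = 0.08699 × 2.05699 = 0.179.

0.179 Fe apfu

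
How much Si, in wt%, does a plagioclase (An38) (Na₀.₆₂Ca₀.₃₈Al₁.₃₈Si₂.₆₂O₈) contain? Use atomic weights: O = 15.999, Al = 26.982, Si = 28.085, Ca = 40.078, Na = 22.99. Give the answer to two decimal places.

27.43 wt%

M(Na₀.₆₂Ca₀.₃₈Al₁.₃₈Si₂.₆₂O₈) = 268.293 g/mol.
Si contributes 2.62 × 28.085 = 73.583 g per mole.
73.583/268.293 = 0.2743 → 27.43%.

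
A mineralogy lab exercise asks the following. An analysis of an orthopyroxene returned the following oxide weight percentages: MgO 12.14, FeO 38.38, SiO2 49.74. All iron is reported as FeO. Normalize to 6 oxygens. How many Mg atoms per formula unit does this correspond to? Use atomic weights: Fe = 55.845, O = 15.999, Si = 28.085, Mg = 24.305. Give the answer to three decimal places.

0.725 Mg apfu

12.14 wt% MgO ÷ 40.304 g/mol = 0.30121 mol, giving 0.30121 Mg and 0.30121 O.
38.38 wt% FeO ÷ 71.844 g/mol = 0.53421 mol, giving 0.53421 Fe and 0.53421 O.
49.74 wt% SiO2 ÷ 60.083 g/mol = 0.82785 mol, giving 0.82785 Si and 1.65570 O.
Oxygen sums to 2.49112; scaling by 6/2.49112 = 2.40856 puts the formula on 6 O.
Mg: 0.30121 × 2.40856 = 0.725 atoms per formula unit.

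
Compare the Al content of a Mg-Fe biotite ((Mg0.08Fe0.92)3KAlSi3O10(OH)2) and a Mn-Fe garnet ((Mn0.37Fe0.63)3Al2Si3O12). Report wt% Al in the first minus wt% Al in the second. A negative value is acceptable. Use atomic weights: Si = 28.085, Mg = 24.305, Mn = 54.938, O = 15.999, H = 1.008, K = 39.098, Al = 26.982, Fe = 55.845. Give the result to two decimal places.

-5.51 percentage points

First mineral: 26.982 g Al in 504.304 g formula = 5.35 wt% Al.
Second mineral: 53.964 g Al in 496.735 g formula = 10.86 wt% Al.
5.35% − 10.86% gives a difference of -5.51 percentage points.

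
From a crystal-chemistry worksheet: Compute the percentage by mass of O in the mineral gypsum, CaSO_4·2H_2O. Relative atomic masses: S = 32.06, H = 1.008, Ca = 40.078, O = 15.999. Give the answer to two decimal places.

55.76 mass %

Molar mass of CaSO_4·2H_2O: 1×40.078 + 1×32.06 + 6×15.999 + 4×1.008 = 172.164 g/mol.
Mass of O per formula unit: 6 × 15.999 = 95.994 g.
Weight fraction O = 95.994 / 172.164 = 0.5576.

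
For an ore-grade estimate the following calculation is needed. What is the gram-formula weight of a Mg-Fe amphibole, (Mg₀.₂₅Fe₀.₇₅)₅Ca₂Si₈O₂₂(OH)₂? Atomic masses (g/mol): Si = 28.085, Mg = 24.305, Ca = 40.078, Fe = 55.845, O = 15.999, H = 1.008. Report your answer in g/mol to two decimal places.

M = 1.25*24.305 + 3.75*55.845 + 2*40.078 + 8*28.085 + 24*15.999 + 2*1.008

930.63 g/mol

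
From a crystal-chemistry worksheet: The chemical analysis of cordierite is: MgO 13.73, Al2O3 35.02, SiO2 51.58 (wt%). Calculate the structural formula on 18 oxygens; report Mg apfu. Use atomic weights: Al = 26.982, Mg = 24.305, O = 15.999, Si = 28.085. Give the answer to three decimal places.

1.986 Mg apfu

13.73 wt% MgO ÷ 40.304 g/mol = 0.34066 mol, giving 0.34066 Mg and 0.34066 O.
35.02 wt% Al2O3 ÷ 101.961 g/mol = 0.34346 mol, giving 0.68692 Al and 1.03038 O.
51.58 wt% SiO2 ÷ 60.083 g/mol = 0.85848 mol, giving 0.85848 Si and 1.71696 O.
Oxygen sums to 3.08800; scaling by 18/3.08800 = 5.82902 puts the formula on 18 O.
Mg: 0.34066 × 5.82902 = 1.986 atoms per formula unit.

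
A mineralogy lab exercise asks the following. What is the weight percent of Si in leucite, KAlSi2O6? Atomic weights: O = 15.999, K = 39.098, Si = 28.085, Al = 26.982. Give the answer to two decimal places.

25.74 weight percent

Formula mass = 1·39.098 + 1·26.982 + 2·28.085 + 6·15.999 = 218.244 g/mol, of which 56.170 g is Si.
So Si makes up 56.170/218.244 = 0.2574 of the mass, i.e. 25.74%.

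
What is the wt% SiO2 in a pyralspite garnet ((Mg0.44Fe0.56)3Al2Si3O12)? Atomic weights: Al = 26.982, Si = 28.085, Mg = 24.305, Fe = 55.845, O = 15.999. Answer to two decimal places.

39.52 wt%

M((Mg0.44Fe0.56)3Al2Si3O12) = 456.109 g/mol; M(SiO2) = 60.083 g/mol.
Moles SiO2 per formula unit = 3 Si ÷ 1 = 3.0000.
SiO2 fraction = (3.0000 × 60.083) / 456.109 = 180.249/456.109 = 0.3952.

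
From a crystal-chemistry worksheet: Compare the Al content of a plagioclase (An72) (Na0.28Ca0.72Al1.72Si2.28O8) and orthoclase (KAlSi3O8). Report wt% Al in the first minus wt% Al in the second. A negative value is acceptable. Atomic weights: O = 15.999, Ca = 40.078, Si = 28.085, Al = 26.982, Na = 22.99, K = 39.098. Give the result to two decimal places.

Al in Na0.28Ca0.72Al1.72Si2.28O8: molar mass 273.728 g/mol; 1.72×26.982 = 46.409 g → 16.95 wt%.
Al in KAlSi3O8: molar mass 278.327 g/mol; 1×26.982 = 26.982 g → 9.69 wt%.
Difference = 16.95 − 9.69 = 7.26 percentage points.

7.26 percentage points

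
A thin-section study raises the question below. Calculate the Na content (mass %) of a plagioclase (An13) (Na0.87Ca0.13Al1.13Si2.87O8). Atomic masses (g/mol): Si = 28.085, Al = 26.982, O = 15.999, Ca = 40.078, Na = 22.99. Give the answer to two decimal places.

Formula mass = 0.87×22.99 + 0.13×40.078 + 1.13×26.982 + 2.87×28.085 + 8×15.999 = 264.297 g/mol, of which 20.001 g is Na.
So Na makes up 20.001/264.297 = 0.0757 of the mass, i.e. 7.57%.

7.57 mass %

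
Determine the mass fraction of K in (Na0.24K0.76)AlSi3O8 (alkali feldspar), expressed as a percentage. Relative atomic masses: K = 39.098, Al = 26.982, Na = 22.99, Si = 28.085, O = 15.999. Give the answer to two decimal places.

Formula mass = 0.24×22.99 + 0.76×39.098 + 1×26.982 + 3×28.085 + 8×15.999 = 274.461 g/mol, of which 29.714 g is K.
So K makes up 29.714/274.461 = 0.1083 of the mass, i.e. 10.83%.

10.83 weight percent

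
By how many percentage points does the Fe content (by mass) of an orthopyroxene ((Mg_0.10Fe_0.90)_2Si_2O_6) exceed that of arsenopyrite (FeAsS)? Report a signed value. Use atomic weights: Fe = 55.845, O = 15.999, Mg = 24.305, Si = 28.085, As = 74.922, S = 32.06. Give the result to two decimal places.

M((Mg_0.10Fe_0.90)_2Si_2O_6) = 257.546 g/mol, so wt% Fe = 100.521/257.546 × 100 = 39.03%.
M(FeAsS) = 162.827 g/mol, so wt% Fe = 55.845/162.827 × 100 = 34.30%.
39.03 − 34.30 = 4.73 pp.

4.73 percentage points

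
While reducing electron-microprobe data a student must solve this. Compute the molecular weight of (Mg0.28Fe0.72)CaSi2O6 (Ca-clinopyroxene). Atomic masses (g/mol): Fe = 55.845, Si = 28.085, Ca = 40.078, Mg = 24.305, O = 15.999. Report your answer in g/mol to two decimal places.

239.26 g/mol

M = 0.28·24.305 + 0.72·55.845 + 1·40.078 + 2·28.085 + 6·15.999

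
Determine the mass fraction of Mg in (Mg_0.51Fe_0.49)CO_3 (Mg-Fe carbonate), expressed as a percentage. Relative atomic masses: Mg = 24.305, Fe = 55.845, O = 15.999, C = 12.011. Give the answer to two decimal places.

12.42 wt%

Formula mass = 0.51*24.305 + 0.49*55.845 + 1*12.011 + 3*15.999 = 99.768 g/mol, of which 12.396 g is Mg.
So Mg makes up 12.396/99.768 = 0.1242 of the mass, i.e. 12.42%.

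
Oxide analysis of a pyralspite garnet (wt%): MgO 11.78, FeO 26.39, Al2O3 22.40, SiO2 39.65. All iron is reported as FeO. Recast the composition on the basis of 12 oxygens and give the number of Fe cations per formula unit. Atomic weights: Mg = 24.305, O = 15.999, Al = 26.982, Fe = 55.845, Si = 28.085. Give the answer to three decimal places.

MgO (M=40.304): mol = 0.29228; Mg = 0.29228, O = 0.29228.
FeO (M=71.844): mol = 0.36732; Fe = 0.36732, O = 0.36732.
Al2O3 (M=101.961): mol = 0.21969; Al = 0.43938, O = 0.65907.
SiO2 (M=60.083): mol = 0.65992; Si = 0.65992, O = 1.31984.
ΣO = 2.63851; factor = 12/ΣO = 4.54802.
Fe apfu = 0.36732 × 4.54802 = 1.671.

1.671 Fe apfu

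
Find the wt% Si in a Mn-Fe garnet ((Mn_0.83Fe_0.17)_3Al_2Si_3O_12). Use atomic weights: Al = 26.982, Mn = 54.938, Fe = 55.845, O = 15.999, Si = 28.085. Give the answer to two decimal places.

17.00 wt%

Formula mass = 2.49*54.938 + 0.51*55.845 + 2*26.982 + 3*28.085 + 12*15.999 = 495.484 g/mol, of which 84.255 g is Si.
So Si makes up 84.255/495.484 = 0.1700 of the mass, i.e. 17.00%.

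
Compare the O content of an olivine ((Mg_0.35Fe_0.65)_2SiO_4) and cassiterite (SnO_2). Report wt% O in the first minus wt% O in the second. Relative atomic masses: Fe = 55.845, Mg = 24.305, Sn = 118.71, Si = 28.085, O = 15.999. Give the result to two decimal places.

First mineral: 63.996 g O in 181.693 g formula = 35.22 wt% O.
Second mineral: 31.998 g O in 150.708 g formula = 21.23 wt% O.
35.22% − 21.23% gives a difference of 13.99 percentage points.

13.99 percentage points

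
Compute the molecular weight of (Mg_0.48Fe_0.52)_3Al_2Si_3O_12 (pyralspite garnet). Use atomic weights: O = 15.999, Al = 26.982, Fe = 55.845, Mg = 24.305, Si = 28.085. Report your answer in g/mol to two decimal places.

452.32 g/mol

Mg: 1.44 × 24.305 = 34.9992
Fe: 1.56 × 55.845 = 87.1182
Al: 2 × 26.982 = 53.9640
Si: 3 × 28.085 = 84.2550
O: 12 × 15.999 = 191.9880
Summing the contributions gives the formula mass.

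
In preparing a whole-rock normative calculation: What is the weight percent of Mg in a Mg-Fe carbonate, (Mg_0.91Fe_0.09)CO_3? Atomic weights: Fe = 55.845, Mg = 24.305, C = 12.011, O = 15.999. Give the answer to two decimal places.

Formula mass = 0.91·24.305 + 0.09·55.845 + 1·12.011 + 3·15.999 = 87.152 g/mol, of which 22.118 g is Mg.
So Mg makes up 22.118/87.152 = 0.2538 of the mass, i.e. 25.38%.

25.38 mass %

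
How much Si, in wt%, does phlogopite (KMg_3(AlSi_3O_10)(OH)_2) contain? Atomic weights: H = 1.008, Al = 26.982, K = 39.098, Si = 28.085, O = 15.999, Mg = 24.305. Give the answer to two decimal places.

Molar mass of KMg_3(AlSi_3O_10)(OH)_2: 1×39.098 + 3×24.305 + 1×26.982 + 3×28.085 + 12×15.999 + 2×1.008 = 417.254 g/mol.
Mass of Si per formula unit: 3 × 28.085 = 84.255 g.
Weight fraction Si = 84.255 / 417.254 = 0.2019.

20.19 wt%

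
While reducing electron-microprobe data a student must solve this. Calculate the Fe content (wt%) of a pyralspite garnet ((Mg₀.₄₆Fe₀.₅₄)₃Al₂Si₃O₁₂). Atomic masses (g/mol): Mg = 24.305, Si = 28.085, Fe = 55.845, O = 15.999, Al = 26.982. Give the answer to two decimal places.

19.92 wt%

Formula mass = 1.38×24.305 + 1.62×55.845 + 2×26.982 + 3×28.085 + 12×15.999 = 454.217 g/mol, of which 90.469 g is Fe.
So Fe makes up 90.469/454.217 = 0.1992 of the mass, i.e. 19.92%.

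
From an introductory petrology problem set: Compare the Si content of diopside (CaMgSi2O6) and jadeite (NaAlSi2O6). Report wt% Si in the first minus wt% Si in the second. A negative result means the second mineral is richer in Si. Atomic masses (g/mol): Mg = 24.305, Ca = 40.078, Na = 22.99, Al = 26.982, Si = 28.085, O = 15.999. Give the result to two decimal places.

M(CaMgSi2O6) = 216.547 g/mol, so wt% Si = 56.170/216.547 × 100 = 25.94%.
M(NaAlSi2O6) = 202.136 g/mol, so wt% Si = 56.170/202.136 × 100 = 27.79%.
25.94 − 27.79 = -1.85 pp.

-1.85 percentage points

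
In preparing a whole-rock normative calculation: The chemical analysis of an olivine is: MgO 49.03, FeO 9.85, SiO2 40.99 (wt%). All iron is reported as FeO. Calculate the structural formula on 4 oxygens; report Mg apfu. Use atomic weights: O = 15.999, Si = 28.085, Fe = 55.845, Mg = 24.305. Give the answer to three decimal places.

MgO: 49.03/40.304 = 1.21650 mol → 1.21650 mol Mg, 1.21650 mol O.
FeO: 9.85/71.844 = 0.13710 mol → 0.13710 mol Fe, 0.13710 mol O.
SiO2: 40.99/60.083 = 0.68222 mol → 0.68222 mol Si, 1.36444 mol O.
Total oxygen = 2.71804 mol. Normalization factor = 4/2.71804 = 1.47165.
Mg per 4 O = 1.21650 × 1.47165 = 1.790.

1.790 Mg apfu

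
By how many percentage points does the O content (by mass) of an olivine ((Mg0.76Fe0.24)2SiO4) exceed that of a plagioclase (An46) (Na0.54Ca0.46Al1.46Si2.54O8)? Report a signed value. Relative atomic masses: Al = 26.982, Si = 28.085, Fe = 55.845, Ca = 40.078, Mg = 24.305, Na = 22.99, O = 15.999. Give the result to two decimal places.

First mineral: 63.996 g O in 155.830 g formula = 41.07 wt% O.
Second mineral: 127.992 g O in 269.572 g formula = 47.48 wt% O.
41.07% − 47.48% gives a difference of -6.41 percentage points.

-6.41 percentage points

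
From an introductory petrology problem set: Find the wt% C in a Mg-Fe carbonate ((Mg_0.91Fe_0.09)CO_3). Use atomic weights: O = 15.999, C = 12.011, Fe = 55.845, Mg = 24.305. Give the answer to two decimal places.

13.78 mass %

Molar mass of (Mg_0.91Fe_0.09)CO_3: 0.91×24.305 + 0.09×55.845 + 1×12.011 + 3×15.999 = 87.152 g/mol.
Mass of C per formula unit: 1 × 12.011 = 12.011 g.
Weight fraction C = 12.011 / 87.152 = 0.1378.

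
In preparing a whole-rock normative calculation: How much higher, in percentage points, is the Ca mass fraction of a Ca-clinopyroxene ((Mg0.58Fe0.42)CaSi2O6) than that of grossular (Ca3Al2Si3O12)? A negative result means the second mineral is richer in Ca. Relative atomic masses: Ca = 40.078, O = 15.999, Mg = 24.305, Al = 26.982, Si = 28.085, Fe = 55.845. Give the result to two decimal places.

Ca in (Mg0.58Fe0.42)CaSi2O6: molar mass 229.794 g/mol; 1×40.078 = 40.078 g → 17.44 wt%.
Ca in Ca3Al2Si3O12: molar mass 450.441 g/mol; 3×40.078 = 120.234 g → 26.69 wt%.
Difference = 17.44 − 26.69 = -9.25 percentage points.

-9.25 percentage points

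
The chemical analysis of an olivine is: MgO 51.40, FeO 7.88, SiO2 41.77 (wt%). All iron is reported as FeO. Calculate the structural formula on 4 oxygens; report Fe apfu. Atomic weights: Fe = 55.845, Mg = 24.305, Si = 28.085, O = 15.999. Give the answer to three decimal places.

0.158 Fe apfu

MgO: 51.40/40.304 = 1.27531 mol → 1.27531 mol Mg, 1.27531 mol O.
FeO: 7.88/71.844 = 0.10968 mol → 0.10968 mol Fe, 0.10968 mol O.
SiO2: 41.77/60.083 = 0.69520 mol → 0.69520 mol Si, 1.39040 mol O.
Total oxygen = 2.77539 mol. Normalization factor = 4/2.77539 = 1.44124.
Fe per 4 O = 0.10968 × 1.44124 = 0.158.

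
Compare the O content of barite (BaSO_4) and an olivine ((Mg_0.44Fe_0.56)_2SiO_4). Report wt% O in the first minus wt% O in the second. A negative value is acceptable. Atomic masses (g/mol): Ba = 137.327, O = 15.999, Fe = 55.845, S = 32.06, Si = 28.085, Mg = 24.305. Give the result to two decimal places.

O in BaSO_4: molar mass 233.383 g/mol; 4×15.999 = 63.996 g → 27.42 wt%.
O in (Mg_0.44Fe_0.56)_2SiO_4: molar mass 176.016 g/mol; 4×15.999 = 63.996 g → 36.36 wt%.
Difference = 27.42 − 36.36 = -8.94 percentage points.

-8.94 percentage points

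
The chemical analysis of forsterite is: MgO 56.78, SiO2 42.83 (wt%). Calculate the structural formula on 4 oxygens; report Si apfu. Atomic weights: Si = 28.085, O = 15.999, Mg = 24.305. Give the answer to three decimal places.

1.006 Si apfu

MgO: 56.78/40.304 = 1.40879 mol → 1.40879 mol Mg, 1.40879 mol O.
SiO2: 42.83/60.083 = 0.71285 mol → 0.71285 mol Si, 1.42570 mol O.
Total oxygen = 2.83449 mol. Normalization factor = 4/2.83449 = 1.41119.
Si per 4 O = 0.71285 × 1.41119 = 1.006.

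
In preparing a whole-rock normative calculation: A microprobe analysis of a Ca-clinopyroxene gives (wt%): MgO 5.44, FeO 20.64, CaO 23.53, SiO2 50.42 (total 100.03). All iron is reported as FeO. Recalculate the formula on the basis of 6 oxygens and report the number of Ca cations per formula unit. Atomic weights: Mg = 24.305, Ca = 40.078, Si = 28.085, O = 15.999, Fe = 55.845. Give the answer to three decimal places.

MgO: 5.44/40.304 = 0.13497 mol → 0.13497 mol Mg, 0.13497 mol O.
FeO: 20.64/71.844 = 0.28729 mol → 0.28729 mol Fe, 0.28729 mol O.
CaO: 23.53/56.077 = 0.41960 mol → 0.41960 mol Ca, 0.41960 mol O.
SiO2: 50.42/60.083 = 0.83917 mol → 0.83917 mol Si, 1.67834 mol O.
Total oxygen = 2.52020 mol. Normalization factor = 6/2.52020 = 2.38076.
Ca per 6 O = 0.41960 × 2.38076 = 0.999.

0.999 Ca apfu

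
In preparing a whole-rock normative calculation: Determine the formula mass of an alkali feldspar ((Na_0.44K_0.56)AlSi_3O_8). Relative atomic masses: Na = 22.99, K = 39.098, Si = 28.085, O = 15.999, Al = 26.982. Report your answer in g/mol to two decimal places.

Na: 0.44 × 22.99 = 10.1156
K: 0.56 × 39.098 = 21.8949
Al: 1 × 26.982 = 26.9820
Si: 3 × 28.085 = 84.2550
O: 8 × 15.999 = 127.9920
Summing the contributions gives the formula mass.

271.24 g/mol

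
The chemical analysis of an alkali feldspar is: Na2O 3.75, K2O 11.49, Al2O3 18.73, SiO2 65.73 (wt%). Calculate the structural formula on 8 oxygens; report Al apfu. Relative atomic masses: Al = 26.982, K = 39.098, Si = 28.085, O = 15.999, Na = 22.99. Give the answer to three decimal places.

1.006 Al apfu

Na2O (M=61.979): mol = 0.06050; Na = 0.12100, O = 0.06050.
K2O (M=94.195): mol = 0.12198; K = 0.24396, O = 0.12198.
Al2O3 (M=101.961): mol = 0.18370; Al = 0.36740, O = 0.55110.
SiO2 (M=60.083): mol = 1.09399; Si = 1.09399, O = 2.18798.
ΣO = 2.92156; factor = 8/ΣO = 2.73826.
Al apfu = 0.36740 × 2.73826 = 1.006.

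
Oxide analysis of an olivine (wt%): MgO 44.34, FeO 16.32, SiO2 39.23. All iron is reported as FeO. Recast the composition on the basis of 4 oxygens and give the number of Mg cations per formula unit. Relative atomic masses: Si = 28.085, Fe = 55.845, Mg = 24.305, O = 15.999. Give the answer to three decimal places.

1.671 Mg apfu

44.34 wt% MgO ÷ 40.304 g/mol = 1.10014 mol, giving 1.10014 Mg and 1.10014 O.
16.32 wt% FeO ÷ 71.844 g/mol = 0.22716 mol, giving 0.22716 Fe and 0.22716 O.
39.23 wt% SiO2 ÷ 60.083 g/mol = 0.65293 mol, giving 0.65293 Si and 1.30586 O.
Oxygen sums to 2.63316; scaling by 4/2.63316 = 1.51909 puts the formula on 4 O.
Mg: 1.10014 × 1.51909 = 1.671 atoms per formula unit.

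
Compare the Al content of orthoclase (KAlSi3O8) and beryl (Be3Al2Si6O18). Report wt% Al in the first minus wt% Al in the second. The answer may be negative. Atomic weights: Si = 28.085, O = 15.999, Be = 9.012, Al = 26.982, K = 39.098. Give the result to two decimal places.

-0.35 percentage points

M(KAlSi3O8) = 278.327 g/mol, so wt% Al = 26.982/278.327 × 100 = 9.69%.
M(Be3Al2Si6O18) = 537.492 g/mol, so wt% Al = 53.964/537.492 × 100 = 10.04%.
9.69 − 10.04 = -0.35 pp.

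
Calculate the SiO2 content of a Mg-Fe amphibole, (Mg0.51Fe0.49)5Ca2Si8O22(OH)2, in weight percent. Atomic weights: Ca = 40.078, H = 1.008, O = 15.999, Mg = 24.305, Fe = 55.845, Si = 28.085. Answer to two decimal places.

Formula mass = 889.626 g/mol.
8 Si → 8.0000 mol SiO2 per formula unit; M(SiO2) = 60.083, so SiO2 mass = 480.664 g.
480.664/889.626 × 100 = 54.03 wt%.

54.03 wt%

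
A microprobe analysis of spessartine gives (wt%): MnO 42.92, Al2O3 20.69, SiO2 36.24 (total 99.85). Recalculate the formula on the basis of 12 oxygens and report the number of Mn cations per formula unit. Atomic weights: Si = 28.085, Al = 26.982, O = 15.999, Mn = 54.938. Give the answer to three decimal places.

3.000 Mn apfu

MnO: 42.92/70.937 = 0.60504 mol → 0.60504 mol Mn, 0.60504 mol O.
Al2O3: 20.69/101.961 = 0.20292 mol → 0.40584 mol Al, 0.60876 mol O.
SiO2: 36.24/60.083 = 0.60317 mol → 0.60317 mol Si, 1.20634 mol O.
Total oxygen = 2.42014 mol. Normalization factor = 12/2.42014 = 4.95839.
Mn per 12 O = 0.60504 × 4.95839 = 3.000.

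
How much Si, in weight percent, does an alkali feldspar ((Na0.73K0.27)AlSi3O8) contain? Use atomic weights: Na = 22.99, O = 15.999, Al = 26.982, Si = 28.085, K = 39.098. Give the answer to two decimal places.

Molar mass of (Na0.73K0.27)AlSi3O8: 0.73·22.99 + 0.27·39.098 + 1·26.982 + 3·28.085 + 8·15.999 = 266.568 g/mol.
Mass of Si per formula unit: 3 × 28.085 = 84.255 g.
Weight fraction Si = 84.255 / 266.568 = 0.3161.

31.61 weight percent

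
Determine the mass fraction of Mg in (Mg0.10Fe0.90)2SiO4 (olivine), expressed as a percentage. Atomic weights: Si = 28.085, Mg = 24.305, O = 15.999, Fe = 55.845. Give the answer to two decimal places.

2.46 weight percent

Formula mass = 0.20*24.305 + 1.80*55.845 + 1*28.085 + 4*15.999 = 197.463 g/mol, of which 4.861 g is Mg.
So Mg makes up 4.861/197.463 = 0.0246 of the mass, i.e. 2.46%.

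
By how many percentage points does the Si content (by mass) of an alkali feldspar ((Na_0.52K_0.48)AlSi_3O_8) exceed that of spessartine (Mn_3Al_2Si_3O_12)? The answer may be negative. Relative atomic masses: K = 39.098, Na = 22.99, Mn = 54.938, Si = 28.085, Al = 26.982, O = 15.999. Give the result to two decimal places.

14.19 percentage points

Si in (Na_0.52K_0.48)AlSi_3O_8: molar mass 269.951 g/mol; 3×28.085 = 84.255 g → 31.21 wt%.
Si in Mn_3Al_2Si_3O_12: molar mass 495.021 g/mol; 3×28.085 = 84.255 g → 17.02 wt%.
Difference = 31.21 − 17.02 = 14.19 percentage points.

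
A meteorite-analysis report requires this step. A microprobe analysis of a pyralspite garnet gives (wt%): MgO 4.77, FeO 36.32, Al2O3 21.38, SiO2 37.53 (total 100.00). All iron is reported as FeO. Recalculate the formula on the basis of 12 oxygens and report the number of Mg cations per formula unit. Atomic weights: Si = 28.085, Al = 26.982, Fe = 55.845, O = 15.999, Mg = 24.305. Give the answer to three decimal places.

0.568 Mg apfu

MgO: 4.77/40.304 = 0.11835 mol → 0.11835 mol Mg, 0.11835 mol O.
FeO: 36.32/71.844 = 0.50554 mol → 0.50554 mol Fe, 0.50554 mol O.
Al2O3: 21.38/101.961 = 0.20969 mol → 0.41938 mol Al, 0.62907 mol O.
SiO2: 37.53/60.083 = 0.62464 mol → 0.62464 mol Si, 1.24928 mol O.
Total oxygen = 2.50224 mol. Normalization factor = 12/2.50224 = 4.79570.
Mg per 12 O = 0.11835 × 4.79570 = 0.568.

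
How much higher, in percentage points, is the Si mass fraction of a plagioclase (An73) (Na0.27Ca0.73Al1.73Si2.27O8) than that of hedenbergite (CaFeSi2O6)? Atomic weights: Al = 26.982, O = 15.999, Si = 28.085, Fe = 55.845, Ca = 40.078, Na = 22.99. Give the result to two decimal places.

0.64 percentage points

First mineral: 63.753 g Si in 273.888 g formula = 23.28 wt% Si.
Second mineral: 56.170 g Si in 248.087 g formula = 22.64 wt% Si.
23.28% − 22.64% gives a difference of 0.64 percentage points.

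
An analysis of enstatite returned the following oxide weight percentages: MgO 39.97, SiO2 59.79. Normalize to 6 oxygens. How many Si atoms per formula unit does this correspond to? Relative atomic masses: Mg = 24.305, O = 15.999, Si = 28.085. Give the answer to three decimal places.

MgO (M=40.304): mol = 0.99171; Mg = 0.99171, O = 0.99171.
SiO2 (M=60.083): mol = 0.99512; Si = 0.99512, O = 1.99024.
ΣO = 2.98195; factor = 6/ΣO = 2.01211.
Si apfu = 0.99512 × 2.01211 = 2.002.

2.002 Si apfu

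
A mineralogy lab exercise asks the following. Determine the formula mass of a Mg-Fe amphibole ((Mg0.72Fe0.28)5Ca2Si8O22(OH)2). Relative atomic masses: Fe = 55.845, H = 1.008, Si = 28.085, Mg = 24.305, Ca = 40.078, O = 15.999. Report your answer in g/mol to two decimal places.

856.51 g/mol

M = 3.60·24.305 + 1.40·55.845 + 2·40.078 + 8·28.085 + 24·15.999 + 2·1.008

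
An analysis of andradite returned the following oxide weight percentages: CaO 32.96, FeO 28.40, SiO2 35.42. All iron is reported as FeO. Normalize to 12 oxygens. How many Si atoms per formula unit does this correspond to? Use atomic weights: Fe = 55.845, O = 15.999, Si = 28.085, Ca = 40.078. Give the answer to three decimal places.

32.96 wt% CaO ÷ 56.077 g/mol = 0.58776 mol, giving 0.58776 Ca and 0.58776 O.
28.40 wt% FeO ÷ 71.844 g/mol = 0.39530 mol, giving 0.39530 Fe and 0.39530 O.
35.42 wt% SiO2 ÷ 60.083 g/mol = 0.58952 mol, giving 0.58952 Si and 1.17904 O.
Oxygen sums to 2.16210; scaling by 12/2.16210 = 5.55016 puts the formula on 12 O.
Si: 0.58952 × 5.55016 = 3.272 atoms per formula unit.

3.272 Si apfu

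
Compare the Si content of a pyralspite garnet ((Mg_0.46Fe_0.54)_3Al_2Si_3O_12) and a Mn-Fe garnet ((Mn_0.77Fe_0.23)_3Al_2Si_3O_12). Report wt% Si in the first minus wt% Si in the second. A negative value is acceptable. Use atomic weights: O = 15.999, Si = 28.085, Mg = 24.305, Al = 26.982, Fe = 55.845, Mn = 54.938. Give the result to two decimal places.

1.55 percentage points

M((Mg_0.46Fe_0.54)_3Al_2Si_3O_12) = 454.217 g/mol, so wt% Si = 84.255/454.217 × 100 = 18.55%.
M((Mn_0.77Fe_0.23)_3Al_2Si_3O_12) = 495.647 g/mol, so wt% Si = 84.255/495.647 × 100 = 17.00%.
18.55 − 17.00 = 1.55 pp.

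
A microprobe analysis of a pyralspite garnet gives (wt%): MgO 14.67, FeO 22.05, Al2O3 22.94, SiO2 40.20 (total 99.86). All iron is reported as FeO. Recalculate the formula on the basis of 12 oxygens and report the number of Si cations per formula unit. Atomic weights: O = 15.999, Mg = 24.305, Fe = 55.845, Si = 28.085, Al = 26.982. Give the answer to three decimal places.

MgO: 14.67/40.304 = 0.36398 mol → 0.36398 mol Mg, 0.36398 mol O.
FeO: 22.05/71.844 = 0.30691 mol → 0.30691 mol Fe, 0.30691 mol O.
Al2O3: 22.94/101.961 = 0.22499 mol → 0.44998 mol Al, 0.67497 mol O.
SiO2: 40.20/60.083 = 0.66907 mol → 0.66907 mol Si, 1.33814 mol O.
Total oxygen = 2.68400 mol. Normalization factor = 12/2.68400 = 4.47094.
Si per 12 O = 0.66907 × 4.47094 = 2.991.

2.991 Si apfu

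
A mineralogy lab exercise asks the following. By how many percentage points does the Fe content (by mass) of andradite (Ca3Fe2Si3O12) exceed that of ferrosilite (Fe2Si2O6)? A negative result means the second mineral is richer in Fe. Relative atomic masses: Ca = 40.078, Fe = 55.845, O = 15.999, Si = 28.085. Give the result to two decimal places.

Fe in Ca3Fe2Si3O12: molar mass 508.167 g/mol; 2×55.845 = 111.690 g → 21.98 wt%.
Fe in Fe2Si2O6: molar mass 263.854 g/mol; 2×55.845 = 111.690 g → 42.33 wt%.
Difference = 21.98 − 42.33 = -20.35 percentage points.

-20.35 percentage points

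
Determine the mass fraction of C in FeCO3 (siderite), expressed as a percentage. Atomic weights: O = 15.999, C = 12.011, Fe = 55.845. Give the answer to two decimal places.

10.37 wt%

Molar mass of FeCO3: 1·55.845 + 1·12.011 + 3·15.999 = 115.853 g/mol.
Mass of C per formula unit: 1 × 12.011 = 12.011 g.
Weight fraction C = 12.011 / 115.853 = 0.1037.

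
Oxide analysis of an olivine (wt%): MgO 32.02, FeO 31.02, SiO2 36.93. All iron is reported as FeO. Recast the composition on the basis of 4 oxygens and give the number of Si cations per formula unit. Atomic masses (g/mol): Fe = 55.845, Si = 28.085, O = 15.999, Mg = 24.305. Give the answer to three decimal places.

1.001 Si apfu

MgO (M=40.304): mol = 0.79446; Mg = 0.79446, O = 0.79446.
FeO (M=71.844): mol = 0.43177; Fe = 0.43177, O = 0.43177.
SiO2 (M=60.083): mol = 0.61465; Si = 0.61465, O = 1.22930.
ΣO = 2.45553; factor = 4/ΣO = 1.62898.
Si apfu = 0.61465 × 1.62898 = 1.001.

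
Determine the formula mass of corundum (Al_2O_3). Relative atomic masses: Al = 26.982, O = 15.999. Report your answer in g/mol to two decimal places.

Al: 2 × 26.982 = 53.9640
O: 3 × 15.999 = 47.9970
Summing the contributions gives the formula mass.

101.96 g/mol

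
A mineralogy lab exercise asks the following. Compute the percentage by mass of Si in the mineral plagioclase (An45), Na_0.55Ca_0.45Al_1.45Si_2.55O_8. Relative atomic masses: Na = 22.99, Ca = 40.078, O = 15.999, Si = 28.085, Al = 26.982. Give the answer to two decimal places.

26.58 wt%

Molar mass of Na_0.55Ca_0.45Al_1.45Si_2.55O_8: 0.55×22.99 + 0.45×40.078 + 1.45×26.982 + 2.55×28.085 + 8×15.999 = 269.412 g/mol.
Mass of Si per formula unit: 2.55 × 28.085 = 71.617 g.
Weight fraction Si = 71.617 / 269.412 = 0.2658.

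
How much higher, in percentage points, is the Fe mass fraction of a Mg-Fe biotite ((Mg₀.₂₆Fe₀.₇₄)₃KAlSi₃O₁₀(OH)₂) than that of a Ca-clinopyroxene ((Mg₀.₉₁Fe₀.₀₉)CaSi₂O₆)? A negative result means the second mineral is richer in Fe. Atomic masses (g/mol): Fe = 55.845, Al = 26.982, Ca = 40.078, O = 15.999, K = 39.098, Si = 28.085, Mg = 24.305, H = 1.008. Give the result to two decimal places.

M((Mg₀.₂₆Fe₀.₇₄)₃KAlSi₃O₁₀(OH)₂) = 487.273 g/mol, so wt% Fe = 123.976/487.273 × 100 = 25.44%.
M((Mg₀.₉₁Fe₀.₀₉)CaSi₂O₆) = 219.386 g/mol, so wt% Fe = 5.026/219.386 × 100 = 2.29%.
25.44 − 2.29 = 23.15 pp.

23.15 percentage points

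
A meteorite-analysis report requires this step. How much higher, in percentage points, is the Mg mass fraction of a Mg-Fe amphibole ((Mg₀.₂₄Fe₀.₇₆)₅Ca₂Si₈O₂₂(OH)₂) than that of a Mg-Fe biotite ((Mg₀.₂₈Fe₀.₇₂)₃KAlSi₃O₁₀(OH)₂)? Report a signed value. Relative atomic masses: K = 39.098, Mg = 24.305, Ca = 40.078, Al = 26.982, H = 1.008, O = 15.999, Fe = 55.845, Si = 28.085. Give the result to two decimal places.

-1.08 percentage points

First mineral: 29.166 g Mg in 932.205 g formula = 3.13 wt% Mg.
Second mineral: 20.416 g Mg in 485.380 g formula = 4.21 wt% Mg.
3.13% − 4.21% gives a difference of -1.08 percentage points.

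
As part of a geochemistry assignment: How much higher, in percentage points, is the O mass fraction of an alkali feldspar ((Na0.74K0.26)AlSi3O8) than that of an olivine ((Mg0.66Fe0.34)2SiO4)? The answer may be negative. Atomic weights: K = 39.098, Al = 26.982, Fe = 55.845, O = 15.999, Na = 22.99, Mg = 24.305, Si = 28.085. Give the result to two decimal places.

8.57 percentage points

O in (Na0.74K0.26)AlSi3O8: molar mass 266.407 g/mol; 8×15.999 = 127.992 g → 48.04 wt%.
O in (Mg0.66Fe0.34)2SiO4: molar mass 162.138 g/mol; 4×15.999 = 63.996 g → 39.47 wt%.
Difference = 48.04 − 39.47 = 8.57 percentage points.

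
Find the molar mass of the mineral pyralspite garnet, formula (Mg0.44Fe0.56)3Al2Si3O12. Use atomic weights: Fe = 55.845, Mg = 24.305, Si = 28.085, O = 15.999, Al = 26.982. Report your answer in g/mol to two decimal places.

456.11 g/mol

Mg: 1.32 × 24.305 = 32.0826
Fe: 1.68 × 55.845 = 93.8196
Al: 2 × 26.982 = 53.9640
Si: 3 × 28.085 = 84.2550
O: 12 × 15.999 = 191.9880
Summing the contributions gives the formula mass.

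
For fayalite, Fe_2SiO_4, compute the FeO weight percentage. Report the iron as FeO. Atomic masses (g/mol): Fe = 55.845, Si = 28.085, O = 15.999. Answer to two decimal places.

M(Fe_2SiO_4) = 203.771 g/mol; M(FeO) = 71.844 g/mol.
Moles FeO per formula unit = 2 Fe ÷ 1 = 2.0000.
FeO fraction = (2.0000 × 71.844) / 203.771 = 143.688/203.771 = 0.7051.

70.51 wt%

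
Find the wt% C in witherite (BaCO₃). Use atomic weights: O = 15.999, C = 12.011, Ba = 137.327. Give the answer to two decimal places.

6.09 wt%

Formula mass = 1·137.327 + 1·12.011 + 3·15.999 = 197.335 g/mol, of which 12.011 g is C.
So C makes up 12.011/197.335 = 0.0609 of the mass, i.e. 6.09%.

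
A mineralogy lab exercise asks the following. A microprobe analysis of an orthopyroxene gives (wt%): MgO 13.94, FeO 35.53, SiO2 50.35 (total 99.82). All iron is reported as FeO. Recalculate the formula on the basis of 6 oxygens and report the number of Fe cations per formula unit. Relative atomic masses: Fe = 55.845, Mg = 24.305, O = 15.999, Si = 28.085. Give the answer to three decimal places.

MgO: 13.94/40.304 = 0.34587 mol → 0.34587 mol Mg, 0.34587 mol O.
FeO: 35.53/71.844 = 0.49454 mol → 0.49454 mol Fe, 0.49454 mol O.
SiO2: 50.35/60.083 = 0.83801 mol → 0.83801 mol Si, 1.67602 mol O.
Total oxygen = 2.51643 mol. Normalization factor = 6/2.51643 = 2.38433.
Fe per 6 O = 0.49454 × 2.38433 = 1.179.

1.179 Fe apfu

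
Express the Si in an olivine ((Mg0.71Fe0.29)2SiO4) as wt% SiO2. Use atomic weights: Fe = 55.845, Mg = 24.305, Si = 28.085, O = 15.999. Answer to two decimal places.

37.79 wt%

M((Mg0.71Fe0.29)2SiO4) = 158.984 g/mol; M(SiO2) = 60.083 g/mol.
Moles SiO2 per formula unit = 1 Si ÷ 1 = 1.0000.
SiO2 fraction = (1.0000 × 60.083) / 158.984 = 60.083/158.984 = 0.3779.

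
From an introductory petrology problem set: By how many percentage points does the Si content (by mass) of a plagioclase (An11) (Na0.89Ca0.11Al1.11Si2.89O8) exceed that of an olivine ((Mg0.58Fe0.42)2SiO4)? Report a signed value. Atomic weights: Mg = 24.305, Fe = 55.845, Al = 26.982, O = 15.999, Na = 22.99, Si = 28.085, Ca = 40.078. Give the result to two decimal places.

First mineral: 81.166 g Si in 263.977 g formula = 30.75 wt% Si.
Second mineral: 28.085 g Si in 167.185 g formula = 16.80 wt% Si.
30.75% − 16.80% gives a difference of 13.95 percentage points.

13.95 percentage points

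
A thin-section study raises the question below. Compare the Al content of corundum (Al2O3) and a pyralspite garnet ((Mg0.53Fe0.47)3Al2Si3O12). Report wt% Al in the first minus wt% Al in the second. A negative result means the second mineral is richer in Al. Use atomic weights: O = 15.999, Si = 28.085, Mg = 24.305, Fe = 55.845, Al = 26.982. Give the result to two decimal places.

M(Al2O3) = 101.961 g/mol, so wt% Al = 53.964/101.961 × 100 = 52.93%.
M((Mg0.53Fe0.47)3Al2Si3O12) = 447.593 g/mol, so wt% Al = 53.964/447.593 × 100 = 12.06%.
52.93 − 12.06 = 40.87 pp.

40.87 percentage points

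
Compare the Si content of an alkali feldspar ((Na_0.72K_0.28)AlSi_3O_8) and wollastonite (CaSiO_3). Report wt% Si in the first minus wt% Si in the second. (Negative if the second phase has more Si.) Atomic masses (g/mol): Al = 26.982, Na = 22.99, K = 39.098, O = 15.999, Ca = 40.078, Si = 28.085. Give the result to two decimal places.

First mineral: 84.255 g Si in 266.729 g formula = 31.59 wt% Si.
Second mineral: 28.085 g Si in 116.160 g formula = 24.18 wt% Si.
31.59% − 24.18% gives a difference of 7.41 percentage points.

7.41 percentage points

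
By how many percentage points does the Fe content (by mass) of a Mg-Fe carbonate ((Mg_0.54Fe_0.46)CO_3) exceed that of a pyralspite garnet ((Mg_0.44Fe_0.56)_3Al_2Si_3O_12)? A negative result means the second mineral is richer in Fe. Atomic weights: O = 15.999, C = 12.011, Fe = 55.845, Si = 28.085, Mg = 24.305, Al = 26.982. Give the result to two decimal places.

5.43 percentage points

M((Mg_0.54Fe_0.46)CO_3) = 98.821 g/mol, so wt% Fe = 25.689/98.821 × 100 = 26.00%.
M((Mg_0.44Fe_0.56)_3Al_2Si_3O_12) = 456.109 g/mol, so wt% Fe = 93.820/456.109 × 100 = 20.57%.
26.00 − 20.57 = 5.43 pp.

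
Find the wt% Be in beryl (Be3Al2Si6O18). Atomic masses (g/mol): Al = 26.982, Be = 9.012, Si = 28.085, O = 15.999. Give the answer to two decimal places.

5.03 wt%

Molar mass of Be3Al2Si6O18: 3·9.012 + 2·26.982 + 6·28.085 + 18·15.999 = 537.492 g/mol.
Mass of Be per formula unit: 3 × 9.012 = 27.036 g.
Weight fraction Be = 27.036 / 537.492 = 0.0503.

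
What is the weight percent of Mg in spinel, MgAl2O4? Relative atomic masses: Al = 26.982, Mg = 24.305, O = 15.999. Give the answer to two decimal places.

Formula mass = 1·24.305 + 2·26.982 + 4·15.999 = 142.265 g/mol, of which 24.305 g is Mg.
So Mg makes up 24.305/142.265 = 0.1708 of the mass, i.e. 17.08%.

17.08 wt%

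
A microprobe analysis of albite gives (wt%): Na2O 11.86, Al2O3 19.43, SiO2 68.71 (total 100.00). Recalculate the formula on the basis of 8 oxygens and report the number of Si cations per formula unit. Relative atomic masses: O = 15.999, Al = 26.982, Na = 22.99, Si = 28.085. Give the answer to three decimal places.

11.86 wt% Na2O ÷ 61.979 g/mol = 0.19136 mol, giving 0.38272 Na and 0.19136 O.
19.43 wt% Al2O3 ÷ 101.961 g/mol = 0.19056 mol, giving 0.38112 Al and 0.57168 O.
68.71 wt% SiO2 ÷ 60.083 g/mol = 1.14358 mol, giving 1.14358 Si and 2.28716 O.
Oxygen sums to 3.05020; scaling by 8/3.05020 = 2.62278 puts the formula on 8 O.
Si: 1.14358 × 2.62278 = 2.999 atoms per formula unit.

2.999 Si apfu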